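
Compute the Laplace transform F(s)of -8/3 -8/(3 * s)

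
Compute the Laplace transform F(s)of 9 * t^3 54/s^4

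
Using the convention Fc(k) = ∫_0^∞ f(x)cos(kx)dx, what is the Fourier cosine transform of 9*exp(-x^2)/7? 9*sqrt(pi)*exp(-k^2/4)/14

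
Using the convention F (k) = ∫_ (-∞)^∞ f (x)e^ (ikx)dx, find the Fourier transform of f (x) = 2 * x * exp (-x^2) I * sqrt (pi) * k * exp (-k^2/4)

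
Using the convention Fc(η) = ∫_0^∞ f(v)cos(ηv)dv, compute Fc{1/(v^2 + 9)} pi * exp(-3 * η)/6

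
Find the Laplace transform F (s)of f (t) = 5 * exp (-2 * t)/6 5/ (6 * (s+2))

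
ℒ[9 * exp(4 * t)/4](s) 9/(4 * (s - 4))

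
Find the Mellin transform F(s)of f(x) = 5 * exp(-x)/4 5 * gamma(s)/4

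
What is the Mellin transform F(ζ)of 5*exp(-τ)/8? 5*gamma(ζ)/8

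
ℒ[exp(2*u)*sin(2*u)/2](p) 1/((p - 2)^2 + 4)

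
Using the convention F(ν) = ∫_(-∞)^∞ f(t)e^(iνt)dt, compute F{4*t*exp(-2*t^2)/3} sqrt(2)*I*sqrt(pi)*ν*exp(-ν^2/8)/6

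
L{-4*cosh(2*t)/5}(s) -4*s/(5*s^2 - 20)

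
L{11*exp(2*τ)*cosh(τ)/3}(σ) 11*(σ - 2)/(3*((σ - 2)^2-1))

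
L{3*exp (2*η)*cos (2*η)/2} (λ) 3*(λ - 2)/ (2*( (λ - 2)^2 + 4))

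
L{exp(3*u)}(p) 1/(p - 3)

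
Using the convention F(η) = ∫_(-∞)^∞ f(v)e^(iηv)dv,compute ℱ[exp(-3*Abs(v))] 6/(η^2 + 9)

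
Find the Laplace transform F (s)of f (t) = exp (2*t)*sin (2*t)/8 1/ (4*( (s - 2)^2 + 4))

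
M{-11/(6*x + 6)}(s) -11*pi*csc(pi*s)/6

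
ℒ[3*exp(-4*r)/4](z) 3/(4*(z + 4))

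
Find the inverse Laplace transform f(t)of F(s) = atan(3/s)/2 sin(3 * t)/(2 * t)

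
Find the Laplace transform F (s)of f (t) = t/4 1/ (4 * s^2)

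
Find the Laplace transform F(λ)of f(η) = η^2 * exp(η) 2/(λ - 1)^3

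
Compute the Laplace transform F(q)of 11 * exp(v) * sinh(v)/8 11/(8 * q * (q - 2))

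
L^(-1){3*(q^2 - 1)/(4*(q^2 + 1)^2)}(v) 3*v*cos(v)/4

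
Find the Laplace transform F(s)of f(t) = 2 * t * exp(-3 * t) 2/(s + 3)^2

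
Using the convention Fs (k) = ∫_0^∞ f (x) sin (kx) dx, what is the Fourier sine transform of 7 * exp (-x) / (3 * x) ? 7 * atan (k) /3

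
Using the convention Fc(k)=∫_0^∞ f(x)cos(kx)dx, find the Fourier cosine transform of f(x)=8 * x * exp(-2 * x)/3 8 * (4 - k^2)/(3 * (k^2 + 4)^2)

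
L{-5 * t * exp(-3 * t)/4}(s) -5/(4 * (s + 3)^2)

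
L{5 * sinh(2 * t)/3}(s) 10/(3 * (s^2 - 4))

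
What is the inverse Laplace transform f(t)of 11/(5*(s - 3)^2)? 11*t*exp(3*t)/5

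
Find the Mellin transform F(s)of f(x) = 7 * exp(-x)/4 7 * gamma(s)/4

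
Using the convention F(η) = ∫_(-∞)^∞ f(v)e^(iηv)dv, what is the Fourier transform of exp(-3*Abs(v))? 6/(η^2 + 9)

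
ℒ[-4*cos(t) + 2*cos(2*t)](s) 2*s/(s^2 + 4) - 4*s/(s^2 + 1)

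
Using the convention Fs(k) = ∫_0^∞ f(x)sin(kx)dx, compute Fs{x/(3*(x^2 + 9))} pi*exp(-3*k)/6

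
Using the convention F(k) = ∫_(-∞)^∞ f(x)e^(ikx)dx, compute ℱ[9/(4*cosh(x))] 9*pi/(4*cosh(pi*k/2))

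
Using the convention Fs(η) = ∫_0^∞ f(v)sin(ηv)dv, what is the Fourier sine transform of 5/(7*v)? 5*pi/14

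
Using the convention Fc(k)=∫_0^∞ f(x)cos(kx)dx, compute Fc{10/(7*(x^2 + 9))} 5*pi*exp(-3*k)/21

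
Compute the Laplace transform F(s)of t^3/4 3/(2 * s^4)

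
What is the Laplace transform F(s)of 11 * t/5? 11/(5 * s^2)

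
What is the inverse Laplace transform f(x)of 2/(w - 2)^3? x^2*exp(2*x)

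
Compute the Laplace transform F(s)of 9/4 9/(4 * s)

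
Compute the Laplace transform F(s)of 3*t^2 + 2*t 2/s^2 + 6/s^3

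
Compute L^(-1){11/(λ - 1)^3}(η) 11 * η^2 * exp(η)/2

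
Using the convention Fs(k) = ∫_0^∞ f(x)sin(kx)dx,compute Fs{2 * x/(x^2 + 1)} pi * exp(-k)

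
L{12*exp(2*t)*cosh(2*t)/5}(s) 12*(s - 2)/(5*s*(s - 4))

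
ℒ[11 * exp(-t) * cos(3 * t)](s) 11 * (s+1)/((s+1)^2+9)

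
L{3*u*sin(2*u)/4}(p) 3*p/(p^2 + 4)^2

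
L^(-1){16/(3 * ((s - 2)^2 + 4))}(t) 8 * exp(2 * t) * sin(2 * t)/3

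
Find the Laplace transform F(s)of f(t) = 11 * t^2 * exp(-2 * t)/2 11/(s + 2)^3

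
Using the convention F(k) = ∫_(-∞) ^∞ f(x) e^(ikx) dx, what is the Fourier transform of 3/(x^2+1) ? 3*pi*exp(-Abs(k) ) 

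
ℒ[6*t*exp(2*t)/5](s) 6/(5*(s - 2)^2)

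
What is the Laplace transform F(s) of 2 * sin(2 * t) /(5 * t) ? 2 * atan(2/s) /5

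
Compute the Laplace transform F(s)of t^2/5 2/(5 * s^3)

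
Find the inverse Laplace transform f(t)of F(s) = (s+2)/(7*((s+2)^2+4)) exp(-2*t)*cos(2*t)/7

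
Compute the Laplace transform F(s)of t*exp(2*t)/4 1/(4*(s - 2)^2)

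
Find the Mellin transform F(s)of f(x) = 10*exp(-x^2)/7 5*gamma(s/2)/7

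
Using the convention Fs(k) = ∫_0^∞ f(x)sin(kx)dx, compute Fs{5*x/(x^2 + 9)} 5*pi*exp(-3*k)/2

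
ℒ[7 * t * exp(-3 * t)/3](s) 7/(3 * (s + 3)^2)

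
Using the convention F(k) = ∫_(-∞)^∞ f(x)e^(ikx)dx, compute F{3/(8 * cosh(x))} 3 * pi/(8 * cosh(pi * k/2))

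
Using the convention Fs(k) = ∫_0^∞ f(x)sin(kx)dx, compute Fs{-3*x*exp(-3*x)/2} -9*k/(k^2 + 9)^2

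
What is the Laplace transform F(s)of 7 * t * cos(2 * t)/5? 7 * (s^2 - 4)/(5 * (s^2+4)^2)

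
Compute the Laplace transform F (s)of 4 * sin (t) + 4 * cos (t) 4/ (s^2 + 1) + 4 * s/ (s^2 + 1)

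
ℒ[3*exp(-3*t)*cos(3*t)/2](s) 3*(s + 3)/(2*((s + 3)^2 + 9))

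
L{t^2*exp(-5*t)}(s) 2/(s + 5)^3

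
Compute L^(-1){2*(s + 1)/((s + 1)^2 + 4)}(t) 2*exp(-t)*cos(2*t)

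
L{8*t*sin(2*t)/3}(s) 32*s/(3*(s^2 + 4)^2)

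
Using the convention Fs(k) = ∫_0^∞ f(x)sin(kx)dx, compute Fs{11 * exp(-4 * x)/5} 11 * k/(5 * (k^2+16))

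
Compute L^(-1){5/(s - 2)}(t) 5*exp(2*t)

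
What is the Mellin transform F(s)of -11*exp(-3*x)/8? -11*gamma(s)/(8*3^s)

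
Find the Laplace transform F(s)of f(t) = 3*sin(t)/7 3/(7*(s^2 + 1))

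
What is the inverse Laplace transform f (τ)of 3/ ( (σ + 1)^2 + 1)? 3 * exp (-τ) * sin (τ)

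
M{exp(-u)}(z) gamma(z)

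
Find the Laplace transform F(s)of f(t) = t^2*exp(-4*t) 2/(s+4)^3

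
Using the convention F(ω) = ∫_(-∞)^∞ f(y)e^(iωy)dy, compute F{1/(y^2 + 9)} pi*exp(-3*Abs(ω))/3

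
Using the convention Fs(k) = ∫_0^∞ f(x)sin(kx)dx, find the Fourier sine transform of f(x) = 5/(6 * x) 5 * pi/12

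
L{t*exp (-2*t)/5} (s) 1/ (5*(s + 2)^2)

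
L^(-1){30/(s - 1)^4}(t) 5*t^3*exp(t)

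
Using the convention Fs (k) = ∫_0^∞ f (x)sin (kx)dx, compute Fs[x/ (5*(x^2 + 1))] pi*exp (-k)/10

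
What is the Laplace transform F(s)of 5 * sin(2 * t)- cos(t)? 10/(s^2+4)- s/(s^2+1)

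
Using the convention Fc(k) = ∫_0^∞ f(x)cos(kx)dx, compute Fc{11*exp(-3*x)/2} 33/(2*(k^2 + 9))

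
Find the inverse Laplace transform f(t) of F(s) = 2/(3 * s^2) 2 * t/3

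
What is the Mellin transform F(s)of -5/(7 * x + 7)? -5 * pi * csc(pi * s)/7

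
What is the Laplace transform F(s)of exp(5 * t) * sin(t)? 1/((s - 5)^2 + 1)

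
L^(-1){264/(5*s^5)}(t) 11*t^4/5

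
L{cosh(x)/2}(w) w/(2 * (w^2-1))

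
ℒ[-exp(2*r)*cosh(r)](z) (2 - z) /((z - 2) ^2-1) 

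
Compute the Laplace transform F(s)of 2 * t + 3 2/s^2 + 3/s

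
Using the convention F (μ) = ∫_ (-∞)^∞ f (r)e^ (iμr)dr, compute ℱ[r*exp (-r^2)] I*sqrt (pi)*μ*exp (-μ^2/4)/2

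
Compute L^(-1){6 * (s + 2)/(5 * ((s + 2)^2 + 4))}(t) 6 * exp(-2 * t) * cos(2 * t)/5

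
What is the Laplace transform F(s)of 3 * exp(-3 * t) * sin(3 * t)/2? 9/(2 * ((s + 3)^2 + 9))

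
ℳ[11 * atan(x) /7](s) -11 * pi * sec(pi * s/2) /(14 * s) 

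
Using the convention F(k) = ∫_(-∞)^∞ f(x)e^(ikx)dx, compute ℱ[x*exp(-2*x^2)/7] sqrt(2)*I*sqrt(pi)*k*exp(-k^2/8)/56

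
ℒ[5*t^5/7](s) 600/(7*s^6)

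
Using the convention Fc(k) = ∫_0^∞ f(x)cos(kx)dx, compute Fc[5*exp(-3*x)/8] 15/(8*(k^2 + 9))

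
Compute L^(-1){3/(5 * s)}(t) 3/5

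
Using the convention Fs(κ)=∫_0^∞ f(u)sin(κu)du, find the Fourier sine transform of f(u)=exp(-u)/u atan(κ)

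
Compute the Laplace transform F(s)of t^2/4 1/(2*s^3)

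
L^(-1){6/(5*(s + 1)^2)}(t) 6*t*exp(-t)/5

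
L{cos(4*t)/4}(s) s/(4*(s^2 + 16))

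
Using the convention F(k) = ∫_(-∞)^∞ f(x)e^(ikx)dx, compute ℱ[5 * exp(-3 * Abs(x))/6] 5/(k^2 + 9)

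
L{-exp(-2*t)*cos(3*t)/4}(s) (-s - 2)/(4*((s + 2)^2 + 9))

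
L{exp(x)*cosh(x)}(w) (w - 1)/(w*(w - 2))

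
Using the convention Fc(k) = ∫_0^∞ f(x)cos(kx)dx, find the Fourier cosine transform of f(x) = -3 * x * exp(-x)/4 3 * (k^2 - 1)/(4 * (k^2+1)^2)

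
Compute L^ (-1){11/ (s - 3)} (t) 11 * exp (3 * t)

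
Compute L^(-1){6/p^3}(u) 3 * u^2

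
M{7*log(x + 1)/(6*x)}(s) -7*pi*csc(pi*s)/(6*s - 6)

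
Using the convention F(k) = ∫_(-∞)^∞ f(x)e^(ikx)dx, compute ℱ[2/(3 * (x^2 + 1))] 2 * pi * exp(-Abs(k))/3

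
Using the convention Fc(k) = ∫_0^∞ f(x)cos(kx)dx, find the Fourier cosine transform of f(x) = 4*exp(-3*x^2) 2*sqrt(3)*sqrt(pi)*exp(-k^2/12)/3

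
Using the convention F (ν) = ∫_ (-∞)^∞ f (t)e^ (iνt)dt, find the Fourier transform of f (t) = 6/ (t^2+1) 6*pi*exp (-Abs (ν))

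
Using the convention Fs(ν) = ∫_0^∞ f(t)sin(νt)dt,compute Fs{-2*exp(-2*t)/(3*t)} -2*atan(ν/2)/3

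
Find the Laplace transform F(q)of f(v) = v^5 120/q^6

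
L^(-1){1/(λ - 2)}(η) exp(2*η)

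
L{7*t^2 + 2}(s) 14/s^3 + 2/s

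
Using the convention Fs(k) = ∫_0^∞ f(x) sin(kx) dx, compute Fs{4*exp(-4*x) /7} 4*k/(7*(k^2 + 16) ) 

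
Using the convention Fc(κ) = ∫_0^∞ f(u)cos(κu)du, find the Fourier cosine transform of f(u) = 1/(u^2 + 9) pi*exp(-3*κ)/6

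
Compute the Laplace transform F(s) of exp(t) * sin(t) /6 1/(6 * ((s - 1) ^2 + 1) ) 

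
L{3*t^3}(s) 18/s^4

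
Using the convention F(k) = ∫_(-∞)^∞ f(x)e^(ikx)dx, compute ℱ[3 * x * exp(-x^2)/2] 3 * I * sqrt(pi) * k * exp(-k^2/4)/4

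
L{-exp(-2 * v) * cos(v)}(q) (-q - 2)/((q + 2)^2 + 1)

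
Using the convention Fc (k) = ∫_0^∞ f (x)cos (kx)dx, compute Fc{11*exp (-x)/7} 11/ (7*(k^2 + 1))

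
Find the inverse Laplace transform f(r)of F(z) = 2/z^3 r^2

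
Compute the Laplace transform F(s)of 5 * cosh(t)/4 5 * s/(4 * (s^2 - 1))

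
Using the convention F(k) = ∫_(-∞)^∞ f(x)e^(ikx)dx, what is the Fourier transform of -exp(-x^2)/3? -sqrt(pi)*exp(-k^2/4)/3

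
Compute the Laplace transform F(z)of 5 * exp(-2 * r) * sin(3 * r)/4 15/(4 * ((z + 2)^2 + 9))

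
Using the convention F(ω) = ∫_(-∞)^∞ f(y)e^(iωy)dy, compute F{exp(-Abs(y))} 2/(ω^2 + 1)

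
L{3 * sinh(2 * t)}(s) 6/(s^2-4)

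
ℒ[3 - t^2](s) 3/s - 2/s^3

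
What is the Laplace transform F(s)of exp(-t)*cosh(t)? (s + 1)/(s*(s + 2))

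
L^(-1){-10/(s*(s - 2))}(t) -10*exp(t)*sinh(t)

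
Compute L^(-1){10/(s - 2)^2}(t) 10*t*exp(2*t)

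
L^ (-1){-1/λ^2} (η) -η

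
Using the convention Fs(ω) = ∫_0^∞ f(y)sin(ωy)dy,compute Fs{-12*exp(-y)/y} -12*atan(ω)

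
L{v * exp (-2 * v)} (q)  (q + 2)^ (-2)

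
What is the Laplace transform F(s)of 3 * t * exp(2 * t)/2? 3/(2 * (s - 2)^2)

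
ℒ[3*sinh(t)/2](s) 3/(2*(s^2 - 1))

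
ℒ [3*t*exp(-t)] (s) 3/(s + 1) ^2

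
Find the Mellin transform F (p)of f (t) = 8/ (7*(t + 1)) 8*pi*csc (pi*p)/7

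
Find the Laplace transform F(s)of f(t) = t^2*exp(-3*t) 2/(s+3)^3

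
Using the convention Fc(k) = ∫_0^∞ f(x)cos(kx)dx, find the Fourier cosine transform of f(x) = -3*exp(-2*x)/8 -3/(4*k^2+16)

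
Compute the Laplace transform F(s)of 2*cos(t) 2*s/(s^2 + 1)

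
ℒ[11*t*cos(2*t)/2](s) 11*(s^2 - 4)/(2*(s^2 + 4)^2)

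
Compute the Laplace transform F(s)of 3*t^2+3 3/s+6/s^3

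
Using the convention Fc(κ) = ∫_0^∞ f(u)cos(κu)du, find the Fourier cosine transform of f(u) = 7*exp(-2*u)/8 7/(4*(κ^2 + 4))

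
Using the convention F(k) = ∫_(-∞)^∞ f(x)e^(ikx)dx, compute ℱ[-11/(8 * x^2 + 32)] -11 * pi * exp(-2 * Abs(k))/16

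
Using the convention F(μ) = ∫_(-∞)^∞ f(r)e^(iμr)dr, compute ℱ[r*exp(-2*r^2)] sqrt(2)*I*sqrt(pi)*μ*exp(-μ^2/8)/8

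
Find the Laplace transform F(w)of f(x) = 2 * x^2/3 4/(3 * w^3)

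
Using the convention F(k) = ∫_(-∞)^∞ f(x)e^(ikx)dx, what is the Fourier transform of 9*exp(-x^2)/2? 9*sqrt(pi)*exp(-k^2/4)/2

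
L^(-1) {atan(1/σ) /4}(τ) sin(τ) /(4*τ) 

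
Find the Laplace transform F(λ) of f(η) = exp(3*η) 1/(λ - 3) 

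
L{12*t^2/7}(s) 24/(7*s^3)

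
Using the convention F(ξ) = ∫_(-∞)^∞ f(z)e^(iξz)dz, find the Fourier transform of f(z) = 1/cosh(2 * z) pi/(2 * cosh(pi * ξ/4))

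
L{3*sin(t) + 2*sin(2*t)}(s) 3/(s^2 + 1) + 4/(s^2 + 4)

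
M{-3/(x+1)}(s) -3*pi*csc(pi*s)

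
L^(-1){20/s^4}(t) 10*t^3/3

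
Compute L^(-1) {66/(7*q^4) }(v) 11*v^3/7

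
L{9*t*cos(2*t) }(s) 9*(s^2 - 4) /(s^2 + 4) ^2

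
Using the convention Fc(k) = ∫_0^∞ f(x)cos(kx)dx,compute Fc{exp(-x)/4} 1/(4 * (k^2 + 1))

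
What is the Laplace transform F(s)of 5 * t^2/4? 5/(2 * s^3)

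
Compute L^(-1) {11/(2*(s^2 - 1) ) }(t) 11*sinh(t) /2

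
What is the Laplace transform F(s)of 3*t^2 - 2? 6/s^3 - 2/s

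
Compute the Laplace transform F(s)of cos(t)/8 s/(8 * (s^2 + 1))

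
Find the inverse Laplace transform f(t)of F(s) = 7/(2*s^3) 7*t^2/4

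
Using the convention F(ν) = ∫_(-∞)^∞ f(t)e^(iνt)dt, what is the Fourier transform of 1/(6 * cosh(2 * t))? pi/(12 * cosh(pi * ν/4))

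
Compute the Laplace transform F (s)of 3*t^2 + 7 7/s + 6/s^3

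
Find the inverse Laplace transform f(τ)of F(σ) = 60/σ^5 5*τ^4/2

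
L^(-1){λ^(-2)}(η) η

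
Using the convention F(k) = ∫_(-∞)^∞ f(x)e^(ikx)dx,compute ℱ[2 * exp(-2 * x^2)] sqrt(2) * sqrt(pi) * exp(-k^2/8)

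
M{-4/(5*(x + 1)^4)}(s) 2*pi*(s - 3)*(s - 2)*(s - 1)/(15*sin(pi*s))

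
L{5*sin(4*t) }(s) 20/(s^2+16) 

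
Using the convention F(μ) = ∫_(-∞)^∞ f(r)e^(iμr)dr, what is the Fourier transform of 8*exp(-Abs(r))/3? 16/(3*(μ^2+1))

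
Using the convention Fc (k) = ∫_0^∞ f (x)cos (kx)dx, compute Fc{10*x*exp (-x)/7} 10*(1 - k^2)/ (7*(k^2+1)^2)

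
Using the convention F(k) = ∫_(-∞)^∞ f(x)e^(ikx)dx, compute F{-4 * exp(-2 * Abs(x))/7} -16/(7 * k^2 + 28)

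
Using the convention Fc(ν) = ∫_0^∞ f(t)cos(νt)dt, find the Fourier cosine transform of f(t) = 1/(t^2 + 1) pi*exp(-ν)/2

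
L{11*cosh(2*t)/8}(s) 11*s/(8*(s^2-4))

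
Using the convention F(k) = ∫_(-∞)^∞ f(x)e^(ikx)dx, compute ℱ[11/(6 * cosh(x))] 11 * pi/(6 * cosh(pi * k/2))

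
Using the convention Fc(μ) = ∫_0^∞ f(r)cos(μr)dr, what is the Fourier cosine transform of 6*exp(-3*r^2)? sqrt(3)*sqrt(pi)*exp(-μ^2/12)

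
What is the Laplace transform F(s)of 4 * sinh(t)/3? 4/(3 * (s^2-1))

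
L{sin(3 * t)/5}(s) 3/(5 * (s^2+9))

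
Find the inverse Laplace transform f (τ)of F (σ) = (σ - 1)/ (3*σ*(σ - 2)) exp (τ)*cosh (τ)/3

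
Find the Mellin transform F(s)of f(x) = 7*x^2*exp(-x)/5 7*gamma(s+2)/5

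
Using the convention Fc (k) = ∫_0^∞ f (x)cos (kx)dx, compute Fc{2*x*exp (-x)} 2*(1 - k^2)/ (k^2 + 1)^2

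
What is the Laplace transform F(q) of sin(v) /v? atan(1/q) 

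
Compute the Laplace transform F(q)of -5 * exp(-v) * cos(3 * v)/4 5 * (-q - 1)/(4 * ((q + 1)^2 + 9))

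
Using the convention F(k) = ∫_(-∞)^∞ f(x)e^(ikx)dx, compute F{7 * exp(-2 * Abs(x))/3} 28/(3 * (k^2 + 4))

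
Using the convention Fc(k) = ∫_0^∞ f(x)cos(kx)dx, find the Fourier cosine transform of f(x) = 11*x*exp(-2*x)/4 11*(4 - k^2)/(4*(k^2 + 4)^2)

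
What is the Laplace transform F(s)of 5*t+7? 7/s+5/s^2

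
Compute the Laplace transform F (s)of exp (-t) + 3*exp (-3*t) 3/ (s + 3) + 1/ (s + 1)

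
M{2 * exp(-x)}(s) 2 * gamma(s)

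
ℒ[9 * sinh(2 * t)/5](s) 18/(5 * (s^2 - 4))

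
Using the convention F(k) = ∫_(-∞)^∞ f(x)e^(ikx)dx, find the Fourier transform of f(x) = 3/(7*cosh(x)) 3*pi/(7*cosh(pi*k/2))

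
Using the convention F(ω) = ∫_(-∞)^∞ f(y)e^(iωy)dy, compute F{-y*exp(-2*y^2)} -sqrt(2)*I*sqrt(pi)*ω*exp(-ω^2/8)/8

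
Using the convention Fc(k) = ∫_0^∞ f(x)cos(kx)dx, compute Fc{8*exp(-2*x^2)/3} 2*sqrt(2)*sqrt(pi)*exp(-k^2/8)/3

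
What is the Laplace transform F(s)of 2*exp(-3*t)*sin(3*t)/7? 6/(7*((s + 3)^2 + 9))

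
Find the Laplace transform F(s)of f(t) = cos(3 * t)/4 s/(4 * (s^2 + 9))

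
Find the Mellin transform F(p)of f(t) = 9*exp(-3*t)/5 3^(2 - p)*gamma(p)/5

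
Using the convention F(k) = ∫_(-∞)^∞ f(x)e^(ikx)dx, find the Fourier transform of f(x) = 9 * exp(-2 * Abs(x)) 36/(k^2 + 4)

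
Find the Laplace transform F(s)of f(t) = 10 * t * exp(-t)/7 10/(7 * (s + 1)^2)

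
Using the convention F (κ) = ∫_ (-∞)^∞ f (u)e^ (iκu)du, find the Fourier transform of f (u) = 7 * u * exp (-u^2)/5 7 * I * sqrt (pi) * κ * exp (-κ^2/4)/10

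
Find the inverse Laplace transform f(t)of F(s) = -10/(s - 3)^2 -10*t*exp(3*t)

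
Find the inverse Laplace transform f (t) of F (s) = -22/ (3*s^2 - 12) -11*sinh (2*t) /3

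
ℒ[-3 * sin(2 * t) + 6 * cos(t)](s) 6 * s/(s^2 + 1) - 6/(s^2 + 4)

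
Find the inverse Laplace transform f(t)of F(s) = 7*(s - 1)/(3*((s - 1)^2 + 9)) 7*exp(t)*cos(3*t)/3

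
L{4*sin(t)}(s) 4/(s^2 + 1)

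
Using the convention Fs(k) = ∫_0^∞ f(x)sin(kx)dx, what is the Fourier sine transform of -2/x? -pi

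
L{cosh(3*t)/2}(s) s/(2*(s^2 - 9))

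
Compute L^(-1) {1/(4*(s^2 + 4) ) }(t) sin(2*t) /8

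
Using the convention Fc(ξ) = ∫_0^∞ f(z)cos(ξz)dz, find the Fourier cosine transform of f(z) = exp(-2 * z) 2/(ξ^2 + 4)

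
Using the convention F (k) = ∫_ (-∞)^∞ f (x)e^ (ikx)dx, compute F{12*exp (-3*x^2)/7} 4*sqrt (3)*sqrt (pi)*exp (-k^2/12)/7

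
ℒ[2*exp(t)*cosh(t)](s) 2*(s - 1) /(s*(s - 2) ) 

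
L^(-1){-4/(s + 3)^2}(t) -4*t*exp(-3*t)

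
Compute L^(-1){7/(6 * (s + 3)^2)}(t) 7 * t * exp(-3 * t)/6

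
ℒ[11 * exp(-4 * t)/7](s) 11/(7 * (s + 4))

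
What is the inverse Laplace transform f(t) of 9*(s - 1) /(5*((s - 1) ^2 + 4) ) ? 9*exp(t)*cos(2*t) /5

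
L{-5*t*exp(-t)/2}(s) -5/(2*(s + 1)^2)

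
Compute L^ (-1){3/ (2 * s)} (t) 3/2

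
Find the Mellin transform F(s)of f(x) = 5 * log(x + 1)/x -5 * pi * csc(pi * s)/(s - 1)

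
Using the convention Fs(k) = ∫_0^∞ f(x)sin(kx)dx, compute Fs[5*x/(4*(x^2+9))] 5*pi*exp(-3*k)/8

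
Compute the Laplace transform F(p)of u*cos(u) (p^2 - 1)/(p^2 + 1)^2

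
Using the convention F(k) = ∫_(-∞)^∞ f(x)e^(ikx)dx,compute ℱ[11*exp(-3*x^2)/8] 11*sqrt(3)*sqrt(pi)*exp(-k^2/12)/24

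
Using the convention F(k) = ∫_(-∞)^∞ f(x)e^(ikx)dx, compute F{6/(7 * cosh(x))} 6 * pi/(7 * cosh(pi * k/2))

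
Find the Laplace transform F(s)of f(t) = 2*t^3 12/s^4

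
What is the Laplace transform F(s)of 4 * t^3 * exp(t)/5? 24/(5 * (s - 1)^4)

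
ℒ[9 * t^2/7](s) 18/(7 * s^3)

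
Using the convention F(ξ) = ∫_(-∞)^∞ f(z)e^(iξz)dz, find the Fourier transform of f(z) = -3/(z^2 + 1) -3*pi*exp(-Abs(ξ))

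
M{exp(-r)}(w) gamma(w)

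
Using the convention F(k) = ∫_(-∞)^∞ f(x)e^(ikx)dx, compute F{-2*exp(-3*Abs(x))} -12/(k^2 + 9)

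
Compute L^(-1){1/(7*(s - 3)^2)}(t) t*exp(3*t)/7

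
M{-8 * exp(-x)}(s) -8 * gamma(s)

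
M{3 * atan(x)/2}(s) -3 * pi * sec(pi * s/2)/(4 * s)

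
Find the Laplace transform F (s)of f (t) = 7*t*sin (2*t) 28*s/ (s^2 + 4)^2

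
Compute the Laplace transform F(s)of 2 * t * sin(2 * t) 8 * s/(s^2 + 4)^2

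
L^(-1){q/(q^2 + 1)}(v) cos(v)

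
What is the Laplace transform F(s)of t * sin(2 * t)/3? 4 * s/(3 * (s^2 + 4)^2)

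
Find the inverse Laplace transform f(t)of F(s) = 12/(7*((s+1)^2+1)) 12*exp(-t)*sin(t)/7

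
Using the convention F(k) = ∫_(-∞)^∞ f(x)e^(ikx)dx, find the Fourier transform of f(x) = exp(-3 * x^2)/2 sqrt(3) * sqrt(pi) * exp(-k^2/12)/6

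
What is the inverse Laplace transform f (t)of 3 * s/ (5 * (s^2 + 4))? 3 * cos (2 * t)/5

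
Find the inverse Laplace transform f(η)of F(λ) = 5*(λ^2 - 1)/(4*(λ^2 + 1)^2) 5*η*cos(η)/4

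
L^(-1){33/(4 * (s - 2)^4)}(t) 11 * t^3 * exp(2 * t)/8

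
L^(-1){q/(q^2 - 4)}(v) cosh(2*v)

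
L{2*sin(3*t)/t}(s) 2*atan(3/s)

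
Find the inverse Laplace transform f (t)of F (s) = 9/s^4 3 * t^3/2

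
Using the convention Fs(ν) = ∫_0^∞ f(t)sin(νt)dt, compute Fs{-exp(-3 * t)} -ν/(ν^2 + 9)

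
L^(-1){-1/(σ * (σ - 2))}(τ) -exp(τ) * sinh(τ)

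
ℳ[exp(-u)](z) gamma(z)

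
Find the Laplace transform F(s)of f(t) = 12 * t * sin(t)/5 24 * s/(5 * (s^2 + 1)^2)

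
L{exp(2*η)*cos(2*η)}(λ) (λ - 2)/((λ - 2)^2 + 4)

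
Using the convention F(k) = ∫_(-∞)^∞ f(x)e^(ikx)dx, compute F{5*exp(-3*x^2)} 5*sqrt(3)*sqrt(pi)*exp(-k^2/12)/3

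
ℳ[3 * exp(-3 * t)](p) 3^(1 - p) * gamma(p)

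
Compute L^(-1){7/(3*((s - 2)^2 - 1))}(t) 7*exp(2*t)*sinh(t)/3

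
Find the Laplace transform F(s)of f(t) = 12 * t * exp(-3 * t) 12/(s + 3)^2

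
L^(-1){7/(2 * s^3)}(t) 7 * t^2/4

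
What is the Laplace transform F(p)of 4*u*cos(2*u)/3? 4*(p^2 - 4)/(3*(p^2 + 4)^2)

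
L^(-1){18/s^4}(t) 3 * t^3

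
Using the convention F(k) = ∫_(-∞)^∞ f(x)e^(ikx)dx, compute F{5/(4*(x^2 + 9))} 5*pi*exp(-3*Abs(k))/12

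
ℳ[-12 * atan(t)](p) 6 * pi * sec(pi * p/2)/p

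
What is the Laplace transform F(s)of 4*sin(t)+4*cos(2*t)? 4/(s^2+1)+4*s/(s^2+4)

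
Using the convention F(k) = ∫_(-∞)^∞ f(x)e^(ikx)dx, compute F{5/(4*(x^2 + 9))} 5*pi*exp(-3*Abs(k))/12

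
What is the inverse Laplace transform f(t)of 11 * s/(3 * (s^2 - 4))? 11 * cosh(2 * t)/3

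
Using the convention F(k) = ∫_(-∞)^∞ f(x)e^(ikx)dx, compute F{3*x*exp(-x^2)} 3*I*sqrt(pi)*k*exp(-k^2/4)/2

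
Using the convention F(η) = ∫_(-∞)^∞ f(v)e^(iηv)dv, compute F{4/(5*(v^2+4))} 2*pi*exp(-2*Abs(η))/5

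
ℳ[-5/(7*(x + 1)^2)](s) 5*pi*(s - 1)/(7*sin(pi*s))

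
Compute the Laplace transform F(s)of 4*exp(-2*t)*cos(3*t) 4*(s + 2)/((s + 2)^2 + 9)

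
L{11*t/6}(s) 11/(6*s^2)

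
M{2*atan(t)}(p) -pi*sec(pi*p/2)/p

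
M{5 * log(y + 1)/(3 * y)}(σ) -5 * pi * csc(pi * σ)/(3 * σ - 3)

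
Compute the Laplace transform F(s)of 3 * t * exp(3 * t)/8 3/(8 * (s - 3)^2)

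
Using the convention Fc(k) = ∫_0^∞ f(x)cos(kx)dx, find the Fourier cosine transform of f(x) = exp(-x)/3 1/(3*(k^2 + 1))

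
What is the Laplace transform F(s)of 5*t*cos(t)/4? 5*(s^2 - 1)/(4*(s^2 + 1)^2)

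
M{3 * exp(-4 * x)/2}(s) 3 * gamma(s)/(2 * 2^(2 * s))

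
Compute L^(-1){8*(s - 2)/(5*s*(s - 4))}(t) 8*exp(2*t)*cosh(2*t)/5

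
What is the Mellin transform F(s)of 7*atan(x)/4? -7*pi*sec(pi*s/2)/(8*s)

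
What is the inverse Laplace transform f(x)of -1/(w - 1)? -exp(x)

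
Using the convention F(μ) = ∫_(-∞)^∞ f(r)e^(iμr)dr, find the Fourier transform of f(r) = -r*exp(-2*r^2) -sqrt(2)*I*sqrt(pi)*μ*exp(-μ^2/8)/8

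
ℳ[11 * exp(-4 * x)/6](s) 11 * gamma(s)/(6 * 2^(2 * s))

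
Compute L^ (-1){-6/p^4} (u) -u^3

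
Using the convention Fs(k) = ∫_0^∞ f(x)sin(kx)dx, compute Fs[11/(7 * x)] 11 * pi/14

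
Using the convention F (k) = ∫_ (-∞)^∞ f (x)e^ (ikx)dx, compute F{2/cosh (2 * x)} pi/cosh (pi * k/4)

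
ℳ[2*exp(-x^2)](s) gamma(s/2)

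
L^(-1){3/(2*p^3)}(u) 3*u^2/4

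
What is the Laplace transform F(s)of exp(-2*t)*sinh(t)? 1/((s + 2)^2 - 1)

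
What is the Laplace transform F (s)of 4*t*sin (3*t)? 24*s/ (s^2 + 9)^2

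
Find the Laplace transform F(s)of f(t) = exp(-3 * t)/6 1/(6 * (s+3))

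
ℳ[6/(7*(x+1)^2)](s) -6*pi*(s - 1)/(7*sin(pi*s))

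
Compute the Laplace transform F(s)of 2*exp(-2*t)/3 2/(3*(s + 2))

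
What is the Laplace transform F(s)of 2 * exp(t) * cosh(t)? 2 * (s - 1)/(s * (s - 2))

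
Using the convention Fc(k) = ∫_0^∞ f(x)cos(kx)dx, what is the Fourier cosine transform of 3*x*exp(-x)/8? 3*(1 - k^2)/(8*(k^2 + 1)^2)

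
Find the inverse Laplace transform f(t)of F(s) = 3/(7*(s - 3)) 3*exp(3*t)/7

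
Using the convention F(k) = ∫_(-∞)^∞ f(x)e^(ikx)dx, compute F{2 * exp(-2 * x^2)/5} sqrt(2) * sqrt(pi) * exp(-k^2/8)/5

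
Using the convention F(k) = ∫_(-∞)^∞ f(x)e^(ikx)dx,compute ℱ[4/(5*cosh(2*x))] 2*pi/(5*cosh(pi*k/4))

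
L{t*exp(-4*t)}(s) (s + 4)^(-2)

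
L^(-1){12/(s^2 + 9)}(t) 4*sin(3*t)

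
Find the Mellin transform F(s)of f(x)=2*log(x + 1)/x -2*pi*csc(pi*s)/(s - 1)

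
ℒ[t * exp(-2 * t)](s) (s + 2)^(-2)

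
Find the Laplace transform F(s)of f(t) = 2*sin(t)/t 2*atan(1/s)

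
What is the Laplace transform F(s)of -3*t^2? -6/s^3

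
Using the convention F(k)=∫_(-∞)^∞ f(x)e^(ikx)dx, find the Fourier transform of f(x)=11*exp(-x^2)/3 11*sqrt(pi)*exp(-k^2/4)/3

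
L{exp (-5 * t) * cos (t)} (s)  (s + 5)/ ( (s + 5)^2 + 1)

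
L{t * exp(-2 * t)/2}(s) 1/(2 * (s + 2)^2)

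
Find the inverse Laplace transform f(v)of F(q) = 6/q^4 v^3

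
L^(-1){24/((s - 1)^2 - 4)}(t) 12 * exp(t) * sinh(2 * t)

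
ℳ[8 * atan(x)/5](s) -4 * pi * sec(pi * s/2)/(5 * s)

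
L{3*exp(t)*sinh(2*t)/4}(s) 3/(2*((s - 1)^2-4))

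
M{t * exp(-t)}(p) gamma(p + 1)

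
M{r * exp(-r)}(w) gamma(w+1)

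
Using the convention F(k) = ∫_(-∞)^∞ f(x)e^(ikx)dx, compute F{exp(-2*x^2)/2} sqrt(2)*sqrt(pi)*exp(-k^2/8)/4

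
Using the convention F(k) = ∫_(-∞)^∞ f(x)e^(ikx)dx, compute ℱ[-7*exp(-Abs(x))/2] -7/(k^2 + 1)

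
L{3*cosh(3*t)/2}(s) 3*s/(2*(s^2 - 9))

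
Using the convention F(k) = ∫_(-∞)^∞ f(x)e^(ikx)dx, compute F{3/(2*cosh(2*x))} 3*pi/(4*cosh(pi*k/4))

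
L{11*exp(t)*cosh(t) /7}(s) 11*(s - 1) /(7*s*(s - 2) ) 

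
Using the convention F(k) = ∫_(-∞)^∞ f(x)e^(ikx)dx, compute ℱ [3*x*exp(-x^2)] 3*I*sqrt(pi)*k*exp(-k^2/4)/2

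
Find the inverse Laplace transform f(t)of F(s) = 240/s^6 2*t^5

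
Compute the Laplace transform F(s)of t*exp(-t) (s+1)^(-2)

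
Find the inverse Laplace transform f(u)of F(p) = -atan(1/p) -sin(u)/u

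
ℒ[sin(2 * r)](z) 2/(z^2 + 4)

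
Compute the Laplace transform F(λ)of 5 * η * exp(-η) 5/(λ + 1)^2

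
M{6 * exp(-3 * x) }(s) 6 * gamma(s) /3^s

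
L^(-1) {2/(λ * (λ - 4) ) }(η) exp(2 * η) * sinh(2 * η) 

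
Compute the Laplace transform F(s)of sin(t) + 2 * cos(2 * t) 2 * s/(s^2 + 4) + 1/(s^2 + 1)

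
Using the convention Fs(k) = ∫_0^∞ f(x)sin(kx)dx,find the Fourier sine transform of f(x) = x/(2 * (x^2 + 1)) pi * exp(-k)/4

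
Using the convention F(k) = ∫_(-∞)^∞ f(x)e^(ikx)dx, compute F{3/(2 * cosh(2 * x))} 3 * pi/(4 * cosh(pi * k/4))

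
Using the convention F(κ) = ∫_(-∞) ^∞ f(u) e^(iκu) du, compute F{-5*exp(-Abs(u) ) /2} -5/(κ^2 + 1) 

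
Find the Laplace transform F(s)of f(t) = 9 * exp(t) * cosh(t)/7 9 * (s - 1)/(7 * s * (s - 2))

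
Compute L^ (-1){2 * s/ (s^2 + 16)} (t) 2 * cos (4 * t)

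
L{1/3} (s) 1/ (3 * s)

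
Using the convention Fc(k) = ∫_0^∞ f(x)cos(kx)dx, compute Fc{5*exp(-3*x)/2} 15/(2*(k^2+9))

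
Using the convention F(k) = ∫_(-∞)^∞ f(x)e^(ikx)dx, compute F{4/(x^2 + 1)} 4 * pi * exp(-Abs(k))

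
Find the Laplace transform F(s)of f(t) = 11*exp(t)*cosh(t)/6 11*(s - 1)/(6*s*(s - 2))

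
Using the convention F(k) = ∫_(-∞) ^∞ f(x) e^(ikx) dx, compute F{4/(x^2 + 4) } 2*pi*exp(-2*Abs(k) ) 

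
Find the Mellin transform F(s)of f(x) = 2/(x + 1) 2 * pi * csc(pi * s)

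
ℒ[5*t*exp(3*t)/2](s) 5/(2*(s - 3)^2)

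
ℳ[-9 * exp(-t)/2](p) -9 * gamma(p)/2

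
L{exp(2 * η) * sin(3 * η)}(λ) 3/((λ - 2)^2 + 9)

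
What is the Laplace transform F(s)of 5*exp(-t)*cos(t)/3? 5*(s+1)/(3*((s+1)^2+1))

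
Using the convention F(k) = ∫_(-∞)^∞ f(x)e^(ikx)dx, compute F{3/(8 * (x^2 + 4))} 3 * pi * exp(-2 * Abs(k))/16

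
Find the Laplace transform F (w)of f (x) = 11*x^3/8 33/ (4*w^4)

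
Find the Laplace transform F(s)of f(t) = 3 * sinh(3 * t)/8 9/(8 * (s^2 - 9))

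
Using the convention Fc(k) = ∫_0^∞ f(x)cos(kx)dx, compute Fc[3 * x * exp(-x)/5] 3 * (1 - k^2)/(5 * (k^2 + 1)^2)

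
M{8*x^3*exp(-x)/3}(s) 8*gamma(s + 3)/3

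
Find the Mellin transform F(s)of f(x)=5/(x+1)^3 5*pi*(s - 2)*(s - 1)/(2*sin(pi*s))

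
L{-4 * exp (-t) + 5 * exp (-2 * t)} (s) 5/ (s + 2) - 4/ (s + 1)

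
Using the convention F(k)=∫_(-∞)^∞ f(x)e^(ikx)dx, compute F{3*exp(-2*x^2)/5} 3*sqrt(2)*sqrt(pi)*exp(-k^2/8)/10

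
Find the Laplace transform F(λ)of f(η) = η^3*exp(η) 6/(λ - 1)^4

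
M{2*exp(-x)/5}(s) 2*gamma(s)/5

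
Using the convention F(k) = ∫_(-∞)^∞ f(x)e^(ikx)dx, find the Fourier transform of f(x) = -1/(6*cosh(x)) -pi/(6*cosh(pi*k/2))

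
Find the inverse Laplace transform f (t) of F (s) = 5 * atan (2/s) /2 5 * sin (2 * t) / (2 * t) 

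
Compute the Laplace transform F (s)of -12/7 -12/ (7*s)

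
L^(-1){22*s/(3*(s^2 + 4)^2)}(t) 11*t*sin(2*t)/6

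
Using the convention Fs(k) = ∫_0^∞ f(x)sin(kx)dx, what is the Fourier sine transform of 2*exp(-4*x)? 2*k/(k^2 + 16)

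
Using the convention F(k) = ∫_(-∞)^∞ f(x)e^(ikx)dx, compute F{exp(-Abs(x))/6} 1/(3*(k^2 + 1))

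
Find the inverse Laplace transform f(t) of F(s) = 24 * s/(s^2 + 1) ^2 12 * t * sin(t) 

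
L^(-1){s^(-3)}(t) t^2/2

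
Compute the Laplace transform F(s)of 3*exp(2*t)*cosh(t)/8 3*(s - 2)/(8*((s - 2)^2 - 1))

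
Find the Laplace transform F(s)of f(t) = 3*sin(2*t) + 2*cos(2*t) 6/(s^2 + 4) + 2*s/(s^2 + 4)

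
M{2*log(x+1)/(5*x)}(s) -2*pi*csc(pi*s)/(5*s - 5)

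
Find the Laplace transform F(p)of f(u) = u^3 6/p^4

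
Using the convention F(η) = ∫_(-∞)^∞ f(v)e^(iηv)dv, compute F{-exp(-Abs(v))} -2/(η^2+1)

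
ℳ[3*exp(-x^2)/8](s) 3*gamma(s/2)/16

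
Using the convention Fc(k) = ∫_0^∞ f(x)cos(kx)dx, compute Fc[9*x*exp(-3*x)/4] 9*(9 - k^2)/(4*(k^2 + 9)^2)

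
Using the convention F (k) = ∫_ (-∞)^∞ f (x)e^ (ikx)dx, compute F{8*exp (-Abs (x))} 16/ (k^2 + 1)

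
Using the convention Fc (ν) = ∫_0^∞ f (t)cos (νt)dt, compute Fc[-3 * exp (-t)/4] -3/ (4 * ν^2 + 4)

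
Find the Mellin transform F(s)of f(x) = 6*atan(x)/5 -3*pi*sec(pi*s/2)/(5*s)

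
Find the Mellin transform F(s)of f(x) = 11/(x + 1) 11*pi*csc(pi*s)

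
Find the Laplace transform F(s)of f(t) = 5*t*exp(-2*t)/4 5/(4*(s + 2)^2)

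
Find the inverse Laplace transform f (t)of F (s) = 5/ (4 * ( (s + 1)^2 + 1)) 5 * exp (-t) * sin (t)/4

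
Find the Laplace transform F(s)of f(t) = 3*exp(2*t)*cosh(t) 3*(s - 2)/((s - 2)^2 - 1)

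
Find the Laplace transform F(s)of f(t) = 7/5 7/(5*s)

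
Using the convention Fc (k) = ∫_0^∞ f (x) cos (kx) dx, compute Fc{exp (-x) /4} 1/ (4*(k^2 + 1) ) 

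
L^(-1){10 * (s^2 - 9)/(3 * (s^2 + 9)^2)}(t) 10 * t * cos(3 * t)/3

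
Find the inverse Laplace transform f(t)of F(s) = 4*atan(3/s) 4*sin(3*t)/t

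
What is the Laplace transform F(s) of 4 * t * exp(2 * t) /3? 4/(3 * (s - 2) ^2) 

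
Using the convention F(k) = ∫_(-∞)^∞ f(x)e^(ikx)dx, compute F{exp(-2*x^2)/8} sqrt(2)*sqrt(pi)*exp(-k^2/8)/16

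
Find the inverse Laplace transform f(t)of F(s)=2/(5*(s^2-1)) 2*sinh(t)/5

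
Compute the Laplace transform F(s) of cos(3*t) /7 s/(7*(s^2 + 9) ) 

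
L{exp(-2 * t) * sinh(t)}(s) 1/((s + 2)^2 - 1)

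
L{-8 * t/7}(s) -8/(7 * s^2)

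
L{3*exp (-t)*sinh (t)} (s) 3/ (s*(s + 2))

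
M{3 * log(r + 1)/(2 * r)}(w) -3 * pi * csc(pi * w)/(2 * w - 2)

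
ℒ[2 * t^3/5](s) 12/(5 * s^4)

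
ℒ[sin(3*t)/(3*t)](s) atan(3/s)/3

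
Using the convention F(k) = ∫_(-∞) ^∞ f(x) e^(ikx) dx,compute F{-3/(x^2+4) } -3 * pi * exp(-2 * Abs(k) ) /2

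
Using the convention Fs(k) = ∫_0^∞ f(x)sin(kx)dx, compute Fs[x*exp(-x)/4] k/(2*(k^2 + 1)^2)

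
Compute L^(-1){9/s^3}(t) 9*t^2/2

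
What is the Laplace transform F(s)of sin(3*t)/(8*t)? atan(3/s)/8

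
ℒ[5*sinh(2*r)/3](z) 10/(3*(z^2 - 4))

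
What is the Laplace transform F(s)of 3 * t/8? 3/(8 * s^2)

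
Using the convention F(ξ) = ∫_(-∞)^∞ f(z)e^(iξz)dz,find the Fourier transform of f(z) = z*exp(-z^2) I*sqrt(pi)*ξ*exp(-ξ^2/4)/2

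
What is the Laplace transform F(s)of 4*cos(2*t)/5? 4*s/(5*(s^2 + 4))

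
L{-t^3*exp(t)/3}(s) -2/(s - 1)^4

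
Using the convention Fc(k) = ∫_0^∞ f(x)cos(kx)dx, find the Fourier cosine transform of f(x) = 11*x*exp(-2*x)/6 11*(4 - k^2)/(6*(k^2 + 4)^2)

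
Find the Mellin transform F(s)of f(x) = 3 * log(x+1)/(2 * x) -3 * pi * csc(pi * s)/(2 * s - 2)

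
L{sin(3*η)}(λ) 3/(λ^2+9)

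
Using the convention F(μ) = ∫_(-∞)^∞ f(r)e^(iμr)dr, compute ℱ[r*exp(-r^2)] I*sqrt(pi)*μ*exp(-μ^2/4)/2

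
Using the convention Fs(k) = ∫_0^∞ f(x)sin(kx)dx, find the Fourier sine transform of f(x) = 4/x 2 * pi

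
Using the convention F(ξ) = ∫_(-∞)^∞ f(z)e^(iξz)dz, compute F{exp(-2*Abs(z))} 4/(ξ^2 + 4)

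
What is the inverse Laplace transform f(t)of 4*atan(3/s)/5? 4*sin(3*t)/(5*t)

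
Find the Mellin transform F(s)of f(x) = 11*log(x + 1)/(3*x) -11*pi*csc(pi*s)/(3*s - 3)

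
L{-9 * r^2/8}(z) -9/(4 * z^3)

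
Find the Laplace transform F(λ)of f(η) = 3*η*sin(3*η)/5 18*λ/(5*(λ^2 + 9)^2)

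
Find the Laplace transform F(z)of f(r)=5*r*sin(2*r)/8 5*z/(2*(z^2+4)^2)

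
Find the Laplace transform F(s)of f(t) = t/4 1/(4 * s^2)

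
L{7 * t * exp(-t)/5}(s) 7/(5 * (s + 1)^2)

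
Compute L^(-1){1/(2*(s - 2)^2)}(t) t*exp(2*t)/2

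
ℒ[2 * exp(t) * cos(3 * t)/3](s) 2 * (s - 1)/(3 * ((s - 1)^2+9))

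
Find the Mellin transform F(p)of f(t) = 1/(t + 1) pi * csc(pi * p)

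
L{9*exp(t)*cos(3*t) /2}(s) 9*(s - 1) /(2*((s - 1) ^2 + 9) ) 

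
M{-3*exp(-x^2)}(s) -3*gamma(s/2)/2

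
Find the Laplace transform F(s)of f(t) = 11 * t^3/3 22/s^4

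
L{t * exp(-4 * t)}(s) (s + 4)^(-2)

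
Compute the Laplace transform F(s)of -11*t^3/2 -33/s^4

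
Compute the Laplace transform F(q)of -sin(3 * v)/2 -3/(2 * q^2 + 18)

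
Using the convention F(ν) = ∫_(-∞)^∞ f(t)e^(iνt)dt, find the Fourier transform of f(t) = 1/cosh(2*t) pi/(2*cosh(pi*ν/4))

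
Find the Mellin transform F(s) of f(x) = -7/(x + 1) -7*pi*csc(pi*s) 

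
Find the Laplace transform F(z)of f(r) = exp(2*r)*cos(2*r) (z - 2)/((z - 2)^2 + 4)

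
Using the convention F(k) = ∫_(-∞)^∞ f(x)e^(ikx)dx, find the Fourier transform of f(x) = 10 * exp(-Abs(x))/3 20/(3 * (k^2 + 1))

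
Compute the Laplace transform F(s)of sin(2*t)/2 1/(s^2 + 4)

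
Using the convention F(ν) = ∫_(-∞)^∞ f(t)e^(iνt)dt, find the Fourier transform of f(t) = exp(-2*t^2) sqrt(2)*sqrt(pi)*exp(-ν^2/8)/2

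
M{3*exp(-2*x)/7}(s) 3*gamma(s)/(7*2^s)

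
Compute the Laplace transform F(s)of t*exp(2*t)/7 1/(7*(s - 2)^2)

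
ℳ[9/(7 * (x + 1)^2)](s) -9 * pi * (s - 1)/(7 * sin(pi * s))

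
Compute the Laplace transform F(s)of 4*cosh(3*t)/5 4*s/(5*(s^2 - 9))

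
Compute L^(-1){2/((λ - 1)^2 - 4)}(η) exp(η)*sinh(2*η)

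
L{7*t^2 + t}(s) 14/s^3 + s^(-2) 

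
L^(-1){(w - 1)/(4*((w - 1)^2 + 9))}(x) exp(x)*cos(3*x)/4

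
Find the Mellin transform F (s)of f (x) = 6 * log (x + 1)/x -6 * pi * csc (pi * s)/ (s - 1)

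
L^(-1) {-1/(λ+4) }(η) -exp(-4 * η) 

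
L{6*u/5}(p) 6/(5*p^2)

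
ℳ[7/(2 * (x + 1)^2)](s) -7 * pi * (s - 1)/(2 * sin(pi * s))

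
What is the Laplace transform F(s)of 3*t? 3/s^2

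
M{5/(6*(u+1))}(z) 5*pi*csc(pi*z)/6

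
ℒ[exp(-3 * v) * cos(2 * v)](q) (q+3)/((q+3)^2+4)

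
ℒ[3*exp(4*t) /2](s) 3/(2*(s - 4) ) 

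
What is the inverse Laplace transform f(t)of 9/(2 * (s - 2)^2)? 9 * t * exp(2 * t)/2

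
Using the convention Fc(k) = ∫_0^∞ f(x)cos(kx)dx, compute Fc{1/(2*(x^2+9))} pi*exp(-3*k)/12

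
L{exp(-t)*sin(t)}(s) 1/((s + 1)^2 + 1)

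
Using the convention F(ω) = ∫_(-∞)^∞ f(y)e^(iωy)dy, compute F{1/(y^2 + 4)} pi * exp(-2 * Abs(ω))/2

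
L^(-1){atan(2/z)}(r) sin(2*r)/r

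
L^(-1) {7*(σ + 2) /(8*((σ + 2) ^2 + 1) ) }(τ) 7*exp(-2*τ)*cos(τ) /8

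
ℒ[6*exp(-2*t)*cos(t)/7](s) 6*(s + 2)/(7*((s + 2)^2 + 1))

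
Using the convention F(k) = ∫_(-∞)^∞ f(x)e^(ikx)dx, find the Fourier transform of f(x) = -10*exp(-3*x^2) -10*sqrt(3)*sqrt(pi)*exp(-k^2/12)/3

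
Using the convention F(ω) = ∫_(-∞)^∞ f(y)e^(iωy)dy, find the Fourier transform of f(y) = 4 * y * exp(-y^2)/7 2 * I * sqrt(pi) * ω * exp(-ω^2/4)/7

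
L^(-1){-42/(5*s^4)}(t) -7*t^3/5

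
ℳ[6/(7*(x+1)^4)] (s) gamma(s)*gamma(4 - s)/7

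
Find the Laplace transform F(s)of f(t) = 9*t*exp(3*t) 9/(s - 3)^2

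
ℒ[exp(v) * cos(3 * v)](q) (q - 1)/((q - 1)^2+9)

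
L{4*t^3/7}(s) 24/(7*s^4)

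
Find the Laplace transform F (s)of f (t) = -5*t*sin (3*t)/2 -15*s/ (s^2 + 9)^2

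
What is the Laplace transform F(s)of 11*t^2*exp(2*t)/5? 22/(5*(s - 2)^3)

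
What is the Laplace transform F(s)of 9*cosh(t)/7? 9*s/(7*(s^2 - 1))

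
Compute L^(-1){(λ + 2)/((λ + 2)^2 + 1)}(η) exp(-2*η)*cos(η)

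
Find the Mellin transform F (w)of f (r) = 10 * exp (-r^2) 5 * gamma (w/2)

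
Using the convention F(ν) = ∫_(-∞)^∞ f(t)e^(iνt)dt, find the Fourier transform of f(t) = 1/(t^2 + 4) pi * exp(-2 * Abs(ν))/2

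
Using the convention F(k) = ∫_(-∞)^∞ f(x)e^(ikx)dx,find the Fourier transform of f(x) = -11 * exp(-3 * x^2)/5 -11 * sqrt(3) * sqrt(pi) * exp(-k^2/12)/15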